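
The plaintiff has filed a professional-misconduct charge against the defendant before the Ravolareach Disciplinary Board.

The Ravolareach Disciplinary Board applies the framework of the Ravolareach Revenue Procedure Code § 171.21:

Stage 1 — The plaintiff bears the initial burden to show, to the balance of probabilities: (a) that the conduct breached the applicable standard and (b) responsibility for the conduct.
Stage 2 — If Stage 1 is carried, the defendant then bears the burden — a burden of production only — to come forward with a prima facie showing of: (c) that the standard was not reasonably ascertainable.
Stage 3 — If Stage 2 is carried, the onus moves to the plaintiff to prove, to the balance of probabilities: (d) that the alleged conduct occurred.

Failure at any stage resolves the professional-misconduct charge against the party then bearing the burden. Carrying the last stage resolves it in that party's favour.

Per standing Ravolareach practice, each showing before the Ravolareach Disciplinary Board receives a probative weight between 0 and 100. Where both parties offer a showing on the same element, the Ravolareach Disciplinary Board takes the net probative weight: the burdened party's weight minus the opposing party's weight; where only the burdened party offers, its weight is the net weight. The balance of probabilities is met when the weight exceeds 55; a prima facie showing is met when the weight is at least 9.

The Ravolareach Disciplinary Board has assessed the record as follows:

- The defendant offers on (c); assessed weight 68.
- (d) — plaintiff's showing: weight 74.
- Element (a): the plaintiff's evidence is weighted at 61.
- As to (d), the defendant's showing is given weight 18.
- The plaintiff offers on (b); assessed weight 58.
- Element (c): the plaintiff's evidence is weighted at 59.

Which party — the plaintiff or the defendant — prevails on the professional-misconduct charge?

Stage 1 (plaintiff, the balance of probabilities, weight exceeds 55): (a) 61 > 55 — meets; (b) 58 > 55 — meets.
  Stage 1 carried; the burden shifts to the defendant.
Stage 2 (defendant, a prima facie showing, weight is at least 9): (c) net 68−59=9 ≥ 9 — meets.
  Stage 2 is satisfied; the onus moves to the plaintiff.
Stage 3 (plaintiff, the balance of probabilities, weight exceeds 55): (d) net 74−18=56 > 55 — meets.
  The plaintiff carries the last stage.
With every stage satisfied, the plaintiff prevails.

plaintiff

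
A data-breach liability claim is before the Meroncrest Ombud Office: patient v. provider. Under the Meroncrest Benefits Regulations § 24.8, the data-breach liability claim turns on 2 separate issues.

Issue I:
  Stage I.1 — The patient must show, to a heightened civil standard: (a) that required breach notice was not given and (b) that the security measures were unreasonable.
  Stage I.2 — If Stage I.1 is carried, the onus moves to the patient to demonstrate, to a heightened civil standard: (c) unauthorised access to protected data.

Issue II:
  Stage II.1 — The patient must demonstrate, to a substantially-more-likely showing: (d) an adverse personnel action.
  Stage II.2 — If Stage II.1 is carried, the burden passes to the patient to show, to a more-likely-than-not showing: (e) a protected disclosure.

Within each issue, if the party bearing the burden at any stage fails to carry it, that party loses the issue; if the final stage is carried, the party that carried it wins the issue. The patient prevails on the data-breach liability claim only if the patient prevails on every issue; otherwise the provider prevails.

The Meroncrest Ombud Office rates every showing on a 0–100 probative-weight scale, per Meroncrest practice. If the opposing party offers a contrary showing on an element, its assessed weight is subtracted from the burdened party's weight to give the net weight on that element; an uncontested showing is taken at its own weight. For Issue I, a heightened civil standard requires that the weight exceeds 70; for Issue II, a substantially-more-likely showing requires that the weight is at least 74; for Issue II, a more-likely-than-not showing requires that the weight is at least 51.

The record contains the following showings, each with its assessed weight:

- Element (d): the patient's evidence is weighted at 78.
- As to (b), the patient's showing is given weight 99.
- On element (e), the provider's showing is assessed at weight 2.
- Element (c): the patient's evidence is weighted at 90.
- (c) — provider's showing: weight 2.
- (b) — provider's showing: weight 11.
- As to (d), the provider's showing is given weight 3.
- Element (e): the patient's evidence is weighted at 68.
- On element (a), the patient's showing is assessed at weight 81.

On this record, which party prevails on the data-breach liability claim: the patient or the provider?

patient

— Issue I —
At Stage I.1 the patient must meet a heightened civil standard (weight exceeds 70): on (a) the weight is 81, which does exceed 70, so (a) meets the standard; on (b) the weight is 99 less the opposing 11 gives net 88, > 70, so (b) meets the standard.
  Stage I.1 is satisfied; the patient continues to bear the burden.
At Stage I.2 the patient must meet a heightened civil standard (weight exceeds 70): on (c) the weight is 90 less the opposing 2 gives net 88, > 70, so (c) meets the standard.
  All elements met at the final stage.
Every stage carried; the patient prevails on this issue.
— Issue II —
Stage II.1 (patient, a substantially-more-likely showing, weight is at least 74): (d) net 78−3=75 ≥ 74 — meets.
  Stage II.1 carried; the burden remains with the patient.
Stage II.2 (patient, a more-likely-than-not showing, weight is at least 51): (e) net 68−2=66 ≥ 51 — meets.
  Stage II.2 carried; the final stage is satisfied.
Every stage carried; the patient prevails on this issue.
Per-issue: Issue I → patient; Issue II → patient. The patient must prevail on every issue; overall, the patient prevails.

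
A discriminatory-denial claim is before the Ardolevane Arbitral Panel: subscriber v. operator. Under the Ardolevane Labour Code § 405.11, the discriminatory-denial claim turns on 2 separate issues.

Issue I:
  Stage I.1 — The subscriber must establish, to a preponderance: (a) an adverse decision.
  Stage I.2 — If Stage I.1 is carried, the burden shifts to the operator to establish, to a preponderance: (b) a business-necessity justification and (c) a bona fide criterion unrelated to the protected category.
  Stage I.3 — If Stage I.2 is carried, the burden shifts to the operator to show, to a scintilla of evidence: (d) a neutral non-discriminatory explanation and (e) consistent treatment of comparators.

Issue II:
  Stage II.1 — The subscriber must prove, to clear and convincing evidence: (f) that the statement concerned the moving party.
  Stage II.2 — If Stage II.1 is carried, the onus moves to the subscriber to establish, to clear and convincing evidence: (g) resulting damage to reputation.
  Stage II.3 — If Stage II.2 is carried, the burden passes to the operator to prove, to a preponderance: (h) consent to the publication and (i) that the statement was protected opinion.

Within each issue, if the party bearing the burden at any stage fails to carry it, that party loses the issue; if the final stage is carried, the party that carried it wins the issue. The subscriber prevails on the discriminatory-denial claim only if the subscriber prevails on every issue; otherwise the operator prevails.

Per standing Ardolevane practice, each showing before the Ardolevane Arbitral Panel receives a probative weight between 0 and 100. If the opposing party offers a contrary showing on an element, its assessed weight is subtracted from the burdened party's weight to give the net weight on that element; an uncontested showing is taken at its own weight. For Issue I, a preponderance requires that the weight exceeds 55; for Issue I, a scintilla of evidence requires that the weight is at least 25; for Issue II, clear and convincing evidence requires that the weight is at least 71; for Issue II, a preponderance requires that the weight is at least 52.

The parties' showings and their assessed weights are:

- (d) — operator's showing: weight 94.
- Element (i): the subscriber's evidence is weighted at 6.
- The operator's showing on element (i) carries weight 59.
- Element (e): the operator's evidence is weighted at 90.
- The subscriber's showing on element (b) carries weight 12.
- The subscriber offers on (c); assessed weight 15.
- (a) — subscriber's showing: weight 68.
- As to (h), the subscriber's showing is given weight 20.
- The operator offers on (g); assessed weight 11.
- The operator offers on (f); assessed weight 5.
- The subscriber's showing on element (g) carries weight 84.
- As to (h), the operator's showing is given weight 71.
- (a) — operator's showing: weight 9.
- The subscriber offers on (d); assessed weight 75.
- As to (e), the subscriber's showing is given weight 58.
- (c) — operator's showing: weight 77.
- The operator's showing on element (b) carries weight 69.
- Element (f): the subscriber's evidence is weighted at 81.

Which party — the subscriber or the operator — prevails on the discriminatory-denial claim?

subscriber

— Issue I —
At Stage I.1 the subscriber must meet a preponderance (weight exceeds 55): on (a) the weight is 68 less the opposing 9 gives net 59, > 55, so (a) meets the standard.
  Stage I.1 is satisfied; the onus moves to the operator.
At Stage I.2 the operator must meet a preponderance (weight exceeds 55): on (b) the weight is 69 less the opposing 12 gives net 57, > 55, so (b) meets the standard; on (c) the weight is 77 less the opposing 15 gives net 62, > 55, so (c) meets the standard.
  Stage I.2 carried; the burden remains with the operator.
At Stage I.3 the operator must meet a scintilla of evidence (weight is at least 25): on (d) the weight is 94 less the opposing 75 gives net 19, which does not reach 25, so (d) does not meet the standard; on (e) the weight is 90 less the opposing 58 gives net 32, which does reach 25, so (e) meets the standard.
  Stage I.3 not carried; the operator fails its burden.
So the subscriber prevails on this issue.
— Issue II —
At Stage II.1 the subscriber must meet clear and convincing evidence (weight is at least 71): on (f) the weight is 81 less the opposing 5 gives net 76, which does reach 71, so (f) meets the standard.
  Stage II.1 carried; the burden remains with the subscriber.
At Stage II.2 the subscriber must meet clear and convincing evidence (weight is at least 71): on (g) the weight is 84 less the opposing 11 gives net 73, which does reach 71, so (g) meets the standard.
  Stage II.2 carried; the burden shifts to the operator.
At Stage II.3 the operator must meet a preponderance (weight is at least 52): on (h) the weight is 71 less the opposing 20 gives net 51, < 52, so (h) does not meet the standard; on (i) the weight is 59 less the opposing 6 gives net 53, which does reach 52, so (i) meets the standard.
  The operator does not carry Stage II.3.
So the subscriber prevails on this issue.
Per-issue: Issue I → subscriber; Issue II → subscriber. The subscriber must prevail on every issue; overall, the subscriber prevails.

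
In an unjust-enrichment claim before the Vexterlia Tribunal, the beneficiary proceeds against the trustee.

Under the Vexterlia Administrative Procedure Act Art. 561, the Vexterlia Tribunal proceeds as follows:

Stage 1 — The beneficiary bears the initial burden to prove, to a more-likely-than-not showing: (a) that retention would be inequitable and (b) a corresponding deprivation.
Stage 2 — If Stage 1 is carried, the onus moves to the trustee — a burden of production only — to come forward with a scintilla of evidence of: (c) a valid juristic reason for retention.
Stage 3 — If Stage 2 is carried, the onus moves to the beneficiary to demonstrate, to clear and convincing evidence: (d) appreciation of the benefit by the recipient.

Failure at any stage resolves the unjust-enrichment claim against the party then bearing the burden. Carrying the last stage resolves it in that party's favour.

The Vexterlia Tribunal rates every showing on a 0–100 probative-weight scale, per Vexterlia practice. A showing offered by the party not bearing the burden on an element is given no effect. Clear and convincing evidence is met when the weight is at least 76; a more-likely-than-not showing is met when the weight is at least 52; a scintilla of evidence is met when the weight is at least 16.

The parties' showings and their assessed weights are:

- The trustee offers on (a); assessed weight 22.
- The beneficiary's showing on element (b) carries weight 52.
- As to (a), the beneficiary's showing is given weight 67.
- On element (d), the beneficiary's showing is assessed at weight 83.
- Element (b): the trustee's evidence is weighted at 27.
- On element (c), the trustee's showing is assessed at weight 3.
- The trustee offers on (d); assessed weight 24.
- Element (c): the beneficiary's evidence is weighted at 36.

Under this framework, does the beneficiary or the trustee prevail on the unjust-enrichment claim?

beneficiary

Stage 1 (beneficiary, a more-likely-than-not showing, weight is at least 52): (a) 67 (trustee's 22 disregarded) ≥ 52 — meets; (b) 52 (trustee's 27 disregarded) ≥ 52 — meets.
  Stage 1 is satisfied; the onus moves to the trustee.
Stage 2 (trustee, a scintilla of evidence, weight is at least 16): (c) 3 (beneficiary's 36 disregarded) < 16 — fails.
  Not every element is met, so the trustee fails to carry Stage 2.
The beneficiary prevails.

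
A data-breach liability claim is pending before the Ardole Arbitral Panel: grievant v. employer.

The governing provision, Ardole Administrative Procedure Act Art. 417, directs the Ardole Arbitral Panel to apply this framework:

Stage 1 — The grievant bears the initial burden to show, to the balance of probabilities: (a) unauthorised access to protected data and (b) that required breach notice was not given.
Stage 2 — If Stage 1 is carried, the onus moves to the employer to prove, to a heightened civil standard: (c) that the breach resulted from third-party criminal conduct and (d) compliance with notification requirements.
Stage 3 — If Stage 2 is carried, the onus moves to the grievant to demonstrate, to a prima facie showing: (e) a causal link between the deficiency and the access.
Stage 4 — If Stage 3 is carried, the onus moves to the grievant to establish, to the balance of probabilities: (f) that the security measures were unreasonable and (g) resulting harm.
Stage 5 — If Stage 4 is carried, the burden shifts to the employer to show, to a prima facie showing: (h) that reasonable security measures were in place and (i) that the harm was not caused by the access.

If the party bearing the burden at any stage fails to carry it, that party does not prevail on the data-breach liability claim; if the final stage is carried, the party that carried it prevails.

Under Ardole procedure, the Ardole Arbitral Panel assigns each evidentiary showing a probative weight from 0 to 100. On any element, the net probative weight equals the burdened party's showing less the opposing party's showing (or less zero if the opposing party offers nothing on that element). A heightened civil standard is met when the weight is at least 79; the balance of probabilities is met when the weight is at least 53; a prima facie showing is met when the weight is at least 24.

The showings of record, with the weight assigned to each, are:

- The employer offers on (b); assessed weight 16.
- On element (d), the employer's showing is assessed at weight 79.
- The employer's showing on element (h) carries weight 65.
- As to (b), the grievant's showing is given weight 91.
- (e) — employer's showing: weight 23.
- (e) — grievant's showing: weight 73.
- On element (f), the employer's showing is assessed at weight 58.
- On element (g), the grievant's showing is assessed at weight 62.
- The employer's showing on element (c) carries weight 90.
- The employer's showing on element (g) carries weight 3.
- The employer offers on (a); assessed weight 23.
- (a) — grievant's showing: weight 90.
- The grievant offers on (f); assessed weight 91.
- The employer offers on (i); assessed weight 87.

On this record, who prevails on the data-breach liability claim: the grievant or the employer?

At Stage 1 the grievant must meet the balance of probabilities (weight is at least 53): on (a) the weight is 90 less the opposing 23 gives net 67, ≥ 53, so (a) meets the standard; on (b) the weight is 91 less the opposing 16 gives net 75, which does reach 53, so (b) meets the standard.
  All elements met. The burden passes to the employer.
At Stage 2 the employer must meet a heightened civil standard (weight is at least 79): on (c) the weight is 90, ≥ 79, so (c) meets the standard; on (d) the weight is 79, which does reach 79, so (d) meets the standard.
  Stage 2 is satisfied; the onus moves to the grievant.
At Stage 3 the grievant must meet a prima facie showing (weight is at least 24): on (e) the weight is 73 less the opposing 23 gives net 50, which does reach 24, so (e) meets the standard.
  All elements met. The grievant retains the burden for Stage 4.
At Stage 4 the grievant must meet the balance of probabilities (weight is at least 53): on (f) the weight is 91 less the opposing 58 gives net 33, which does not reach 53, so (f) does not meet the standard; on (g) the weight is 62 less the opposing 3 gives net 59, which does reach 53, so (g) meets the standard.
  Stage 4 not carried; the grievant fails its burden.
So the employer prevails.

employer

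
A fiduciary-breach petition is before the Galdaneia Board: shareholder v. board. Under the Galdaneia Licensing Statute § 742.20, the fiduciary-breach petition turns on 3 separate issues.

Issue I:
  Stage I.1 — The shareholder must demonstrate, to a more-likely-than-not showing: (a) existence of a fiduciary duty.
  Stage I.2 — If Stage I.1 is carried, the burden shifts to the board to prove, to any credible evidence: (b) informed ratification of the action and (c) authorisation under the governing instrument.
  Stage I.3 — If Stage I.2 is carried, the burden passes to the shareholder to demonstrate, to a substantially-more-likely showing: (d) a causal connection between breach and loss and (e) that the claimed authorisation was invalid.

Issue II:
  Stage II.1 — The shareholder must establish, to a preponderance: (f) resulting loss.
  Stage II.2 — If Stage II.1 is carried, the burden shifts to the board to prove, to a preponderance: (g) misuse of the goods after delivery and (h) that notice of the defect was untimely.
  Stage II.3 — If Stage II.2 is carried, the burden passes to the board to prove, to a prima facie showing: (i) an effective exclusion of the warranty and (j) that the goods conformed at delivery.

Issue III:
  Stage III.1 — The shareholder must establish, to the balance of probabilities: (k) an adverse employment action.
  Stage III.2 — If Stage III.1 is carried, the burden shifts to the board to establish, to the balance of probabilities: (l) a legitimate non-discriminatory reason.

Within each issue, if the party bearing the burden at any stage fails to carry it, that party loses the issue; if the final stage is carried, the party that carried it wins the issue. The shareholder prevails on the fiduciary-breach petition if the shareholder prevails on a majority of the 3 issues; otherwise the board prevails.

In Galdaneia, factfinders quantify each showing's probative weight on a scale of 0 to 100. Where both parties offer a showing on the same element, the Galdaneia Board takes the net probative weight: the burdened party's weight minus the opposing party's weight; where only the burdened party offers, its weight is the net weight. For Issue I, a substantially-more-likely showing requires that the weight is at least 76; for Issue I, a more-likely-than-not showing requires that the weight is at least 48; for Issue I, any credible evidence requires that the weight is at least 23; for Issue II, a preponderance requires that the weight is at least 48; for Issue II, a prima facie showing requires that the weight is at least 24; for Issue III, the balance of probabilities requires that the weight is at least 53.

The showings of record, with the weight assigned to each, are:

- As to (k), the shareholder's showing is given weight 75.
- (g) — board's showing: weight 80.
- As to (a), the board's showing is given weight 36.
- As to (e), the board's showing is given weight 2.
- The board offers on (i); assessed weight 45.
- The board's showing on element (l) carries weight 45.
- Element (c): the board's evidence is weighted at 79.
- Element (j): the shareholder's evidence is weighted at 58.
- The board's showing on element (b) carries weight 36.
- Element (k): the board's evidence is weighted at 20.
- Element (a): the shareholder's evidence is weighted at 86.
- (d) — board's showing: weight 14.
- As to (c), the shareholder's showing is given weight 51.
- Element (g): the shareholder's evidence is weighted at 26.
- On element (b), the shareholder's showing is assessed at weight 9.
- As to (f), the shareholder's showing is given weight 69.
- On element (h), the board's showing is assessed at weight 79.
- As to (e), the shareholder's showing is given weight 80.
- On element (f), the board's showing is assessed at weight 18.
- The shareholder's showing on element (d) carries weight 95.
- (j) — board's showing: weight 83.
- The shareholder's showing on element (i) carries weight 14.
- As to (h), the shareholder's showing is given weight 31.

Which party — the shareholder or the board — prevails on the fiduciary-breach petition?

shareholder

— Issue I —
At Stage I.1 the shareholder must meet a more-likely-than-not showing (weight is at least 48): on (a) the weight is 86 less the opposing 36 gives net 50, which does reach 48, so (a) meets the standard.
  All elements met. The burden passes to the board.
At Stage I.2 the board must meet any credible evidence (weight is at least 23): on (b) the weight is 36 less the opposing 9 gives net 27, which does reach 23, so (b) meets the standard; on (c) the weight is 79 less the opposing 51 gives net 28, ≥ 23, so (c) meets the standard.
  Stage I.2 is satisfied; the onus moves to the shareholder.
At Stage I.3 the shareholder must meet a substantially-more-likely showing (weight is at least 76): on (d) the weight is 95 less the opposing 14 gives net 81, which does reach 76, so (d) meets the standard; on (e) the weight is 80 less the opposing 2 gives net 78, ≥ 76, so (e) meets the standard.
  All elements met at the final stage.
With every stage satisfied, the shareholder prevails on this issue.
— Issue II —
At Stage II.1 the shareholder must meet a preponderance (weight is at least 48): on (f) the weight is 69 less the opposing 18 gives net 51, ≥ 48, so (f) meets the standard.
  Stage II.1 is satisfied; the onus moves to the board.
At Stage II.2 the board must meet a preponderance (weight is at least 48): on (g) the weight is 80 less the opposing 26 gives net 54, which does reach 48, so (g) meets the standard; on (h) the weight is 79 less the opposing 31 gives net 48, which does reach 48, so (h) meets the standard.
  Stage II.2 is satisfied; the board continues to bear the burden.
At Stage II.3 the board must meet a prima facie showing (weight is at least 24): on (i) the weight is 45 less the opposing 14 gives net 31, which does reach 24, so (i) meets the standard; on (j) the weight is 83 less the opposing 58 gives net 25, which does reach 24, so (j) meets the standard.
  Stage II.3 carried; the final stage is satisfied.
Every stage carried; the board prevails on this issue.
— Issue III —
At Stage III.1 the shareholder must meet the balance of probabilities (weight is at least 53): on (k) the weight is 75 less the opposing 20 gives net 55, which does reach 53, so (k) meets the standard.
  Stage III.1 carried; the burden shifts to the board.
At Stage III.2 the board must meet the balance of probabilities (weight is at least 53): on (l) the weight is 45, which does not reach 53, so (l) does not meet the standard.
  The board does not carry Stage III.2.
So the shareholder prevails on this issue.
Per-issue: Issue I → shareholder; Issue II → board; Issue III → shareholder. The shareholder must prevail on a majority of issues; overall, the shareholder prevails.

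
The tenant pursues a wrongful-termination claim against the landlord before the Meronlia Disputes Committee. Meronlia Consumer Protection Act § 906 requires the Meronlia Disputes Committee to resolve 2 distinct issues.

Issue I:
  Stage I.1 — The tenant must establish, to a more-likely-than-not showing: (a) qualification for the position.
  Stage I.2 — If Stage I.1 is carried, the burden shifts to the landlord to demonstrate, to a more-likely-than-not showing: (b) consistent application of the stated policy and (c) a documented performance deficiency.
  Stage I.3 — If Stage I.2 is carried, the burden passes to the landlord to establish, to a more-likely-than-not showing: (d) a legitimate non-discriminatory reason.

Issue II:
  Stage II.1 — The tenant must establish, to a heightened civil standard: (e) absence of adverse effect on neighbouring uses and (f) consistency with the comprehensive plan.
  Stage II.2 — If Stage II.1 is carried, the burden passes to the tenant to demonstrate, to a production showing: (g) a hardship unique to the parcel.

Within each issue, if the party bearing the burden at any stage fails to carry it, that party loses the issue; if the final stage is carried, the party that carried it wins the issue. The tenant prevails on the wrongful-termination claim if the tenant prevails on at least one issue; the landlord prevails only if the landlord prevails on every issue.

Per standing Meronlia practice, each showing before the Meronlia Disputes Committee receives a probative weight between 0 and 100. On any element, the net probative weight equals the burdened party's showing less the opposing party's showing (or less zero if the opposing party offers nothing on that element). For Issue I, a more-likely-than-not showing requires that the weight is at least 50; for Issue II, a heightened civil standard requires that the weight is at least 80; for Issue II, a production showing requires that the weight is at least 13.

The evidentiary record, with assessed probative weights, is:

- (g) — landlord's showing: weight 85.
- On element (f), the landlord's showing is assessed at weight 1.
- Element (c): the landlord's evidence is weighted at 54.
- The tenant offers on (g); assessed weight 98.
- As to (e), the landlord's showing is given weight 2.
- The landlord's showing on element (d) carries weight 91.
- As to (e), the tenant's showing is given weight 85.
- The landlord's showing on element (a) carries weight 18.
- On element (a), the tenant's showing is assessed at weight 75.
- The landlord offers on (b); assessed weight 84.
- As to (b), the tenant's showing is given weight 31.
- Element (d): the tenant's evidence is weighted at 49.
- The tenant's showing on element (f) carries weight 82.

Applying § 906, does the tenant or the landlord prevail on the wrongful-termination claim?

— Issue I —
Stage I.1 (tenant, a more-likely-than-not showing, weight is at least 50): (a) net 75−18=57 ≥ 50 — meets.
  The tenant carries Stage I.1; the landlord now bears the burden.
Stage I.2 (landlord, a more-likely-than-not showing, weight is at least 50): (b) net 84−31=53 ≥ 50 — meets; (c) 54 ≥ 50 — meets.
  All elements met. The landlord retains the burden for Stage I.3.
Stage I.3 (landlord, a more-likely-than-not showing, weight is at least 50): (d) net 91−49=42 < 50 — fails.
  Stage I.3 not carried; the landlord fails its burden.
The tenant prevails on this issue.
— Issue II —
At Stage II.1 the tenant must meet a heightened civil standard (weight is at least 80): on (e) the weight is 85 less the opposing 2 gives net 83, which does reach 80, so (e) meets the standard; on (f) the weight is 82 less the opposing 1 gives net 81, which does reach 80, so (f) meets the standard.
  Stage II.1 is satisfied; the tenant continues to bear the burden.
At Stage II.2 the tenant must meet a production showing (weight is at least 13): on (g) the weight is 98 less the opposing 85 gives net 13, which does reach 13, so (g) meets the standard.
  All elements met at the final stage.
All stages carried — the tenant prevails on this issue.
Per-issue: Issue I → tenant; Issue II → tenant. The tenant must prevail on at least one issue; overall, the tenant prevails.

tenant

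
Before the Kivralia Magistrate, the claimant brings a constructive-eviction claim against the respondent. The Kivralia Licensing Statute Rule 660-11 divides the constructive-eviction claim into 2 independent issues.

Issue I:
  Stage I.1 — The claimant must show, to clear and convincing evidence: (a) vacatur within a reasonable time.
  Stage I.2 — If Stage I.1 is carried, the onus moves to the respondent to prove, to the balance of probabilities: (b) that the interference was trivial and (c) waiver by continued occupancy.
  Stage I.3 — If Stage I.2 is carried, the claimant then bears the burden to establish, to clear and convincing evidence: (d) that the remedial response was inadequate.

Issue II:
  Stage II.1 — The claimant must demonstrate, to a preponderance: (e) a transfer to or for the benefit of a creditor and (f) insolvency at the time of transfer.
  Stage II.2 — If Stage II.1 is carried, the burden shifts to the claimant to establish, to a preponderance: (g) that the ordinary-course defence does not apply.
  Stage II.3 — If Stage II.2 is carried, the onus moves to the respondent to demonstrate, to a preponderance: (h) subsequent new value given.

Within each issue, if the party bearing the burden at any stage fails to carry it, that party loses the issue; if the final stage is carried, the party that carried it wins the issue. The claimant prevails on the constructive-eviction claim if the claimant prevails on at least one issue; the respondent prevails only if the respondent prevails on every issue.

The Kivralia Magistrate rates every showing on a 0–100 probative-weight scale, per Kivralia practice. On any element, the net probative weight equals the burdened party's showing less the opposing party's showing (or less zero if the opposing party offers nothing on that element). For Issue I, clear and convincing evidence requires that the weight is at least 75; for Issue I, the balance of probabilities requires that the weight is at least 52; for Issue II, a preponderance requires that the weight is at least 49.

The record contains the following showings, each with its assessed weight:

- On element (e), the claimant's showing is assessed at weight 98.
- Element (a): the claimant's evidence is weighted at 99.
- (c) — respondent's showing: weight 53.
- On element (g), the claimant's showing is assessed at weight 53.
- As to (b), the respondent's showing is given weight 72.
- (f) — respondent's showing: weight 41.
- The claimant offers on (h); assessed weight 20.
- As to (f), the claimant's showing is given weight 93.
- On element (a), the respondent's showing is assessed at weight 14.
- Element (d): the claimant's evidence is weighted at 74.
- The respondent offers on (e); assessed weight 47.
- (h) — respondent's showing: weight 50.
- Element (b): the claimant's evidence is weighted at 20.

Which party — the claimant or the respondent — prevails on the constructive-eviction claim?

— Issue I —
Stage I.1 (claimant, clear and convincing evidence, weight is at least 75): (a) net 99−14=85 ≥ 75 — meets.
  Stage I.1 is satisfied; the onus moves to the respondent.
Stage I.2 (respondent, the balance of probabilities, weight is at least 52): (b) net 72−20=52 ≥ 52 — meets; (c) 53 ≥ 52 — meets.
  All elements met. The burden passes to the claimant.
Stage I.3 (claimant, clear and convincing evidence, weight is at least 75): (d) 74 < 75 — fails.
  Stage I.3 not carried; the claimant fails its burden.
So the respondent prevails on this issue.
— Issue II —
At Stage II.1 the claimant must meet a preponderance (weight is at least 49): on (e) the weight is 98 less the opposing 47 gives net 51, ≥ 49, so (e) meets the standard; on (f) the weight is 93 less the opposing 41 gives net 52, which does reach 49, so (f) meets the standard.
  Stage II.1 is satisfied; the claimant continues to bear the burden.
At Stage II.2 the claimant must meet a preponderance (weight is at least 49): on (g) the weight is 53, which does reach 49, so (g) meets the standard.
  Stage II.2 is satisfied; the onus moves to the respondent.
At Stage II.3 the respondent must meet a preponderance (weight is at least 49): on (h) the weight is 50 less the opposing 20 gives net 30, < 49, so (h) does not meet the standard.
  The respondent does not carry Stage II.3.
So the claimant prevails on this issue.
Per-issue: Issue I → respondent; Issue II → claimant. The claimant must prevail on at least one issue; overall, the claimant prevails.

claimant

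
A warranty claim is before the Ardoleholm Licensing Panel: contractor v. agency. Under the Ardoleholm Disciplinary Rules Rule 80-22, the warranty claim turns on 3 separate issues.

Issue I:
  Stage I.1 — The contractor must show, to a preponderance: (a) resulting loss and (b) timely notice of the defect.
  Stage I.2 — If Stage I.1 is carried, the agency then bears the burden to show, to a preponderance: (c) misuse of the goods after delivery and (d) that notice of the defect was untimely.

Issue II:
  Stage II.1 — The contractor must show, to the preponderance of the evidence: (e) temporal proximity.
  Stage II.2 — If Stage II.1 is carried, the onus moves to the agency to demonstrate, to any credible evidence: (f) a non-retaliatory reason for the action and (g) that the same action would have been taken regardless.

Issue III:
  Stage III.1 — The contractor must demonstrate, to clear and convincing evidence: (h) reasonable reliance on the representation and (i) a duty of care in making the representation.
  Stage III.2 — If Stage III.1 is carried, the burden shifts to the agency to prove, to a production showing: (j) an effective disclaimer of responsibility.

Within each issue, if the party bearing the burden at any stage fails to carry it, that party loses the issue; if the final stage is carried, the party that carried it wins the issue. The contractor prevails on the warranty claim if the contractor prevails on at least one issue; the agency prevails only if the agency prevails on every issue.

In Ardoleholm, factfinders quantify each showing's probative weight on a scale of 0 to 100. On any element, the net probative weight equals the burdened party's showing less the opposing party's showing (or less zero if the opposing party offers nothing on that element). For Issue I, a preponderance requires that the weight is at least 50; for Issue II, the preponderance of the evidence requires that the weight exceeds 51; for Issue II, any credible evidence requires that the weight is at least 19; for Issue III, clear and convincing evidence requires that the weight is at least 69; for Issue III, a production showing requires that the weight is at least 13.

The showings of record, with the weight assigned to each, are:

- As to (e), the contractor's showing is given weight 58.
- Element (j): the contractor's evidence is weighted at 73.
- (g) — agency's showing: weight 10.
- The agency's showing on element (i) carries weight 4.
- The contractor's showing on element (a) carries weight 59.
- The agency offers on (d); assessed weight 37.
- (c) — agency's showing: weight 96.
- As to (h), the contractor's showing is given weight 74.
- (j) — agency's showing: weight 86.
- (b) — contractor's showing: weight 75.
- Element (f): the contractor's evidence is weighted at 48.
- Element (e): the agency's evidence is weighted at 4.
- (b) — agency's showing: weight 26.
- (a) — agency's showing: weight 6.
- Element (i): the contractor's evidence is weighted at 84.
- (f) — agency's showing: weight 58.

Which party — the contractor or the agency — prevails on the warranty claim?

— Issue I —
Stage I.1 (contractor, a preponderance, weight is at least 50): (a) net 59−6=53 ≥ 50 — meets; (b) net 75−26=49 < 50 — fails.
  Not every element is met, so the contractor fails to carry Stage I.1.
The agency prevails on this issue.
— Issue II —
At Stage II.1 the contractor must meet the preponderance of the evidence (weight exceeds 51): on (e) the weight is 58 less the opposing 4 gives net 54, > 51, so (e) meets the standard.
  All elements met. The burden passes to the agency.
At Stage II.2 the agency must meet any credible evidence (weight is at least 19): on (f) the weight is 58 less the opposing 48 gives net 10, which does not reach 19, so (f) does not meet the standard; on (g) the weight is 10, which does not reach 19, so (g) does not meet the standard.
  The agency does not carry Stage II.2.
The contractor prevails on this issue.
— Issue III —
Stage III.1 (contractor, clear and convincing evidence, weight is at least 69): (h) 74 ≥ 69 — meets; (i) net 84−4=80 ≥ 69 — meets.
  Stage III.1 carried; the burden shifts to the agency.
Stage III.2 (agency, a production showing, weight is at least 13): (j) net 86−73=13 ≥ 13 — meets.
  The agency carries the last stage.
All stages carried — the agency prevails on this issue.
Per-issue: Issue I → agency; Issue II → contractor; Issue III → agency. The contractor must prevail on at least one issue; overall, the contractor prevails.

contractor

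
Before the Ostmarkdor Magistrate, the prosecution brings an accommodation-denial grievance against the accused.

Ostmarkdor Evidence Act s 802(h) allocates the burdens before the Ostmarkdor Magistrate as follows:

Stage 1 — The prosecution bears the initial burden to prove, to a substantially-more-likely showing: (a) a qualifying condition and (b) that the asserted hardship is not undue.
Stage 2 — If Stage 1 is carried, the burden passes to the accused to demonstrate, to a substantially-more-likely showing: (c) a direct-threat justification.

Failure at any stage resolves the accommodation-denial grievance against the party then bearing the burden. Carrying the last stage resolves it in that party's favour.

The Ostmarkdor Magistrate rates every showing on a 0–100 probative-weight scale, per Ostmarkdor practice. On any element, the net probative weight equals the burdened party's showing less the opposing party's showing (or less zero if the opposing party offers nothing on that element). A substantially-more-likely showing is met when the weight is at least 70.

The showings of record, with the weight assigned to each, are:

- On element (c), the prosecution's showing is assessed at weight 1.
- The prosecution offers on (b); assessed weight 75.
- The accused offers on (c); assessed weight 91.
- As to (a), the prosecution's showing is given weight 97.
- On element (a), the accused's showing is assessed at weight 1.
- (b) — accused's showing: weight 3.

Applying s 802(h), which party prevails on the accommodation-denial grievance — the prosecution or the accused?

Stage 1 (prosecution, a substantially-more-likely showing, weight is at least 70): (a) net 97−1=96 ≥ 70 — meets; (b) net 75−3=72 ≥ 70 — meets.
  Stage 1 is satisfied; the onus moves to the accused.
Stage 2 (accused, a substantially-more-likely showing, weight is at least 70): (c) net 91−1=90 ≥ 70 — meets.
  All elements met at the final stage.
All stages carried — the accused prevails.

accused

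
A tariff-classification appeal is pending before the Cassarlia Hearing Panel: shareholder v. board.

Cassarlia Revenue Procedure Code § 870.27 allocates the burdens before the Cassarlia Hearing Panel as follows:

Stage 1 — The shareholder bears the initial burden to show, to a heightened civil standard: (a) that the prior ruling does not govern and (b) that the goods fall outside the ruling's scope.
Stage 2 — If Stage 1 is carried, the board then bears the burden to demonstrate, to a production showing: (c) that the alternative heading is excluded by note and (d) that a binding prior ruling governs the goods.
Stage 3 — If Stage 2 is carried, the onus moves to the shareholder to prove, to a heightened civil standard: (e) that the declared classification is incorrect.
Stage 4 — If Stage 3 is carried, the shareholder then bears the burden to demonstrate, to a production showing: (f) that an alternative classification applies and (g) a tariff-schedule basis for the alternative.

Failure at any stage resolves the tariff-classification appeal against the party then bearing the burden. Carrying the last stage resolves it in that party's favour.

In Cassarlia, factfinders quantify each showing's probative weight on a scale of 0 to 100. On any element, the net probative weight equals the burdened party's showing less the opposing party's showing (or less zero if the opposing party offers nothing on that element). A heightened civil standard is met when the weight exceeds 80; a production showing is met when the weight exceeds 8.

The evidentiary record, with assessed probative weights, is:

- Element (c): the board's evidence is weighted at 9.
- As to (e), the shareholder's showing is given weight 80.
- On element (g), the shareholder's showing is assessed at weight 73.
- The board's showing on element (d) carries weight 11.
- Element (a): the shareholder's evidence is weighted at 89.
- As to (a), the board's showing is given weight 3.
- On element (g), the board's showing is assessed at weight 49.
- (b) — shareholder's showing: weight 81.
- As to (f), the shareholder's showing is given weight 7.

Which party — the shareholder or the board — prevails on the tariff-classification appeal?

board

Stage 1 — burden on shareholder; standard: a heightened civil standard (weight exceeds 80).
    (a): 89 − 3 = 86 > 80 [met]
    (b): 81 > 80 [met]
  All elements met. The burden passes to the board.
Stage 2 — burden on board; standard: a production showing (weight exceeds 8).
    (c): 9 > 8 [met]
    (d): 11 > 8 [met]
  All elements met. The burden passes to the shareholder.
Stage 3 — burden on shareholder; standard: a heightened civil standard (weight exceeds 80).
    (e): 80 ≤ 80 [not met]
  Stage 3 not carried; the shareholder fails its burden.
So the board prevails.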